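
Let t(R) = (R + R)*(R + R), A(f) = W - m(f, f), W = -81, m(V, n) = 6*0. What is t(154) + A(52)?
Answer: 94783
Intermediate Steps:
m(V, n) = 0
A(f) = -81 (A(f) = -81 - 1*0 = -81 + 0 = -81)
t(R) = 4*R² (t(R) = (2*R)*(2*R) = 4*R²)
t(154) + A(52) = 4*154² - 81 = 4*23716 - 81 = 94864 - 81 = 94783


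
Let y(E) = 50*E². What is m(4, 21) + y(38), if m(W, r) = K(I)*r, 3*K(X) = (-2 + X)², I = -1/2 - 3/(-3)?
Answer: 288863/4 ≈ 72216.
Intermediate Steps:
I = ½ (I = -1*½ - 3*(-⅓) = -½ + 1 = ½ ≈ 0.50000)
K(X) = (-2 + X)²/3
m(W, r) = 3*r/4 (m(W, r) = ((-2 + ½)²/3)*r = ((-3/2)²/3)*r = ((⅓)*(9/4))*r = 3*r/4)
m(4, 21) + y(38) = (¾)*21 + 50*38² = 63/4 + 50*1444 = 63/4 + 72200 = 288863/4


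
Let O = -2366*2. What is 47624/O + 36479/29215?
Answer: -304679133/34561345 ≈ -8.8156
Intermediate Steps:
O = -4732
47624/O + 36479/29215 = 47624/(-4732) + 36479/29215 = 47624*(-1/4732) + 36479*(1/29215) = -11906/1183 + 36479/29215 = -304679133/34561345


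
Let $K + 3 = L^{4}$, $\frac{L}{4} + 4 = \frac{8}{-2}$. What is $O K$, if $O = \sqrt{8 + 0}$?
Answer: $2097146 \sqrt{2} \approx 2.9658 \cdot 10^{6}$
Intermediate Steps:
$L = -32$ ($L = -16 + 4 \frac{8}{-2} = -16 + 4 \cdot 8 \left(- \frac{1}{2}\right) = -16 + 4 \left(-4\right) = -16 - 16 = -32$)
$O = 2 \sqrt{2}$ ($O = \sqrt{8} = 2 \sqrt{2} \approx 2.8284$)
$K = 1048573$ ($K = -3 + \left(-32\right)^{4} = -3 + 1048576 = 1048573$)
$O K = 2 \sqrt{2} \cdot 1048573 = 2097146 \sqrt{2}$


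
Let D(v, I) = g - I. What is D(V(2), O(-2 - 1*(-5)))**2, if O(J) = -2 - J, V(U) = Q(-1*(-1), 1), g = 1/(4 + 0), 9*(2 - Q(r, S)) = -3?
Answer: 441/16 ≈ 27.563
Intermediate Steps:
Q(r, S) = 7/3 (Q(r, S) = 2 - 1/9*(-3) = 2 + 1/3 = 7/3)
g = 1/4 ≈ 0.25000
V(U) = 7/3
D(v, I) = 1/4 - I
D(V(2), O(-2 - 1*(-5)))**2 = (1/4 - (-2 - (-2 - 1*(-5))))**2 = (1/4 - (-2 - (-2 + 5)))**2 = (1/4 - (-2 - 1*3))**2 = (1/4 - (-2 - 3))**2 = (1/4 - 1*(-5))**2 = (1/4 + 5)**2 = (21/4)**2 = 441/16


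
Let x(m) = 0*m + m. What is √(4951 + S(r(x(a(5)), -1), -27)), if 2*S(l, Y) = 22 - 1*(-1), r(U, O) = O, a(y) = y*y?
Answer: 5*√794/2 ≈ 70.445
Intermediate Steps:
a(y) = y²
x(m) = m (x(m) = 0 + m = m)
S(l, Y) = 23/2 (S(l, Y) = (22 - 1*(-1))/2 = (22 + 1)/2 = (½)*23 = 23/2)
√(4951 + S(r(x(a(5)), -1), -27)) = √(4951 + 23/2) = √(9925/2) = 5*√794/2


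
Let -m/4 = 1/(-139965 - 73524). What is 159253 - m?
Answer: 33998763713/213489 ≈ 1.5925e+5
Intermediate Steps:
m = 4/213489 (m = -4/(-139965 - 73524) = -4/(-213489) = -4*(-1/213489) = 4/213489 ≈ 1.8736e-5)
159253 - m = 159253 - 1*4/213489 = 159253 - 4/213489 = 33998763713/213489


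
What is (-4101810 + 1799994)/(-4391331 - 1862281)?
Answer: 575454/1563403 ≈ 0.36808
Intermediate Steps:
(-4101810 + 1799994)/(-4391331 - 1862281) = -2301816/(-6253612) = -2301816*(-1/6253612) = 575454/1563403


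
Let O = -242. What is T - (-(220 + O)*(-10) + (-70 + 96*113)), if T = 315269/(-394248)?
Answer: -4162785653/394248 ≈ -10559.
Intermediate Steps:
T = -315269/394248 (T = 315269*(-1/394248) = -315269/394248 ≈ -0.79967)
T - (-(220 + O)*(-10) + (-70 + 96*113)) = -315269/394248 - (-(220 - 242)*(-10) + (-70 + 96*113)) = -315269/394248 - (-(-22)*(-10) + (-70 + 10848)) = -315269/394248 - (-1*220 + 10778) = -315269/394248 - (-220 + 10778) = -315269/394248 - 1*10558 = -315269/394248 - 10558 = -4162785653/394248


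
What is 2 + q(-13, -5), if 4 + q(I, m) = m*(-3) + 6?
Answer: 19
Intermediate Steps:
q(I, m) = 2 - 3*m (q(I, m) = -4 + (m*(-3) + 6) = -4 + (-3*m + 6) = -4 + (6 - 3*m) = 2 - 3*m)
2 + q(-13, -5) = 2 + (2 - 3*(-5)) = 2 + (2 + 15) = 2 + 17 = 19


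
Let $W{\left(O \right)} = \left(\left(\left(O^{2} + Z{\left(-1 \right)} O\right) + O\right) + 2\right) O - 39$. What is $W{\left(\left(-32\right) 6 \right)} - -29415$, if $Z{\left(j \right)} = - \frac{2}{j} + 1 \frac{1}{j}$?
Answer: $-6975168$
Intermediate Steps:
$Z{\left(j \right)} = - \frac{1}{j}$ ($Z{\left(j \right)} = - \frac{2}{j} + \frac{1}{j} = - \frac{1}{j}$)
$W{\left(O \right)} = -39 + O \left(2 + O^{2} + 2 O\right)$ ($W{\left(O \right)} = \left(\left(\left(O^{2} + - \frac{1}{-1} O\right) + O\right) + 2\right) O - 39 = \left(\left(\left(O^{2} + \left(-1\right) \left(-1\right) O\right) + O\right) + 2\right) O - 39 = \left(\left(\left(O^{2} + 1 O\right) + O\right) + 2\right) O - 39 = \left(\left(\left(O^{2} + O\right) + O\right) + 2\right) O - 39 = \left(\left(\left(O + O^{2}\right) + O\right) + 2\right) O - 39 = \left(\left(O^{2} + 2 O\right) + 2\right) O - 39 = \left(2 + O^{2} + 2 O\right) O - 39 = O \left(2 + O^{2} + 2 O\right) - 39 = -39 + O \left(2 + O^{2} + 2 O\right)$)
$W{\left(\left(-32\right) 6 \right)} - -29415 = \left(-39 + \left(\left(-32\right) 6\right)^{3} + 2 \left(\left(-32\right) 6\right) + 2 \left(\left(-32\right) 6\right)^{2}\right) - -29415 = \left(-39 + \left(-192\right)^{3} + 2 \left(-192\right) + 2 \left(-192\right)^{2}\right) + 29415 = \left(-39 - 7077888 - 384 + 2 \cdot 36864\right) + 29415 = \left(-39 - 7077888 - 384 + 73728\right) + 29415 = -7004583 + 29415 = -6975168$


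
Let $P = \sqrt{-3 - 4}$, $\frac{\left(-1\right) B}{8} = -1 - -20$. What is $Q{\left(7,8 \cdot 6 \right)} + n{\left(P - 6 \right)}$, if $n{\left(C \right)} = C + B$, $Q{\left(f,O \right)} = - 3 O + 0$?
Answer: $-302 + i \sqrt{7} \approx -302.0 + 2.6458 i$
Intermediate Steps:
$B = -152$ ($B = - 8 \left(-1 - -20\right) = - 8 \left(-1 + 20\right) = \left(-8\right) 19 = -152$)
$Q{\left(f,O \right)} = - 3 O$
$P = i \sqrt{7}$ ($P = \sqrt{-7} = i \sqrt{7} \approx 2.6458 i$)
$n{\left(C \right)} = -152 + C$ ($n{\left(C \right)} = C - 152 = -152 + C$)
$Q{\left(7,8 \cdot 6 \right)} + n{\left(P - 6 \right)} = - 3 \cdot 8 \cdot 6 - \left(158 - i \sqrt{7}\right) = \left(-3\right) 48 - \left(158 - i \sqrt{7}\right) = -144 - \left(158 - i \sqrt{7}\right) = -302 + i \sqrt{7}$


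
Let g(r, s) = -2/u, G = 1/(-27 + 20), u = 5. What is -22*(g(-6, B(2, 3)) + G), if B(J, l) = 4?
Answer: 418/35 ≈ 11.943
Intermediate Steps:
G = -⅐ (G = 1/(-7) = -⅐ ≈ -0.14286)
g(r, s) = -⅖ (g(r, s) = -2/5 = -2*⅕ = -⅖)
-22*(g(-6, B(2, 3)) + G) = -22*(-⅖ - ⅐) = -22*(-19/35) = 418/35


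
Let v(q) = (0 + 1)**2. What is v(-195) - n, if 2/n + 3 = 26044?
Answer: 26039/26041 ≈ 0.99992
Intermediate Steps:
v(q) = 1 (v(q) = 1**2 = 1)
n = 2/26041 (n = 2/(-3 + 26044) = 2/26041 ≈ 7.6802e-5)
v(-195) - n = 1 - 1*2/26041 = 1 - 2/26041 = 26039/26041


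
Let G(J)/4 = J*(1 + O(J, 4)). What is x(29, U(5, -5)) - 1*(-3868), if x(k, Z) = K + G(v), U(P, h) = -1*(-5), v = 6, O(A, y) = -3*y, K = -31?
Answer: 3573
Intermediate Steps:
G(J) = -44*J (G(J) = 4*(J*(1 - 3*4)) = 4*(J*(1 - 12)) = 4*(J*(-11)) = 4*(-11*J) = -44*J)
U(P, h) = 5
x(k, Z) = -295 (x(k, Z) = -31 - 44*6 = -31 - 264 = -295)
x(29, U(5, -5)) - 1*(-3868) = -295 - 1*(-3868) = -295 + 3868 = 3573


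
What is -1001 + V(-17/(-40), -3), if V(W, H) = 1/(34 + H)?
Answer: -31030/31 ≈ -1001.0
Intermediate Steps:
-1001 + V(-17/(-40), -3) = -1001 + 1/(34 - 3) = -1001 + 1/31 = -31030/31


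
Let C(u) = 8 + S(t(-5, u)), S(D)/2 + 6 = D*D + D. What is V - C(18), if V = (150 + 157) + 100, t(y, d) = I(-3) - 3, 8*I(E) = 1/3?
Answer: 115031/288 ≈ 399.41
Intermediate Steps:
I(E) = 1/24 (I(E) = (⅛)/3 = (⅛)*(⅓) = 1/24)
t(y, d) = -71/24 (t(y, d) = 1/24 - 3 = -71/24)
S(D) = -12 + 2*D + 2*D² (S(D) = -12 + 2*(D*D + D) = -12 + 2*(D² + D) = -12 + 2*(D + D²) = -12 + (2*D + 2*D²) = -12 + 2*D + 2*D²)
V = 407 (V = 307 + 100 = 407)
C(u) = 2185/288 (C(u) = 8 + (-12 + 2*(-71/24) + 2*(-71/24)²) = 8 + (-12 - 71/12 + 2*(5041/576)) = 8 + (-12 - 71/12 + 5041/288) = 8 - 119/288 = 2185/288)
V - C(18) = 407 - 1*2185/288 = 407 - 2185/288 = 115031/288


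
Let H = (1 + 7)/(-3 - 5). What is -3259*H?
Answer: 3259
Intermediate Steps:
H = -1 (H = 8/(-8) = 8*(-⅛) = -1)
-3259*H = -3259*(-1) = 3259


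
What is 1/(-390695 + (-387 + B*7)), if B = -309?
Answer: -1/393245 ≈ -2.5429e-6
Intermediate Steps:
1/(-390695 + (-387 + B*7)) = 1/(-390695 + (-387 - 309*7)) = 1/(-390695 + (-387 - 2163)) = 1/(-390695 - 2550) = 1/(-393245) = -1/393245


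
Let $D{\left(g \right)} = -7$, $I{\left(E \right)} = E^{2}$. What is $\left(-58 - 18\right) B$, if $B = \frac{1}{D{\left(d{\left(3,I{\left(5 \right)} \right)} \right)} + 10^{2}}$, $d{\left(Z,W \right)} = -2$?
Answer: $- \frac{76}{93} \approx -0.8172$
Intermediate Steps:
$B = \frac{1}{93}$ ($B = \frac{1}{-7 + 10^{2}} = \frac{1}{-7 + 100} = \frac{1}{93} \approx 0.010753$)
$\left(-58 - 18\right) B = \left(-58 - 18\right) \frac{1}{93} = \left(-76\right) \frac{1}{93} = - \frac{76}{93}$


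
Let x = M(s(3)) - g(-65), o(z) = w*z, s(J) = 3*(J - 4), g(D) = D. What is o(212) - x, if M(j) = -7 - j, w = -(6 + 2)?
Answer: -1757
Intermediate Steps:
w = -8 (w = -1*8 = -8)
s(J) = -12 + 3*J (s(J) = 3*(-4 + J) = -12 + 3*J)
o(z) = -8*z
x = 61 (x = (-7 - (-12 + 3*3)) - 1*(-65) = (-7 - (-12 + 9)) + 65 = (-7 - 1*(-3)) + 65 = (-7 + 3) + 65 = -4 + 65 = 61)
o(212) - x = -8*212 - 1*61 = -1696 - 61 = -1757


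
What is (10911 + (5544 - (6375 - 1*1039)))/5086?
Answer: 11119/5086 ≈ 2.1862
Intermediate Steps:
(10911 + (5544 - (6375 - 1*1039)))/5086 = (10911 + (5544 - (6375 - 1039)))*(1/5086) = (10911 + (5544 - 1*5336))*(1/5086) = (10911 + (5544 - 5336))*(1/5086) = (10911 + 208)*(1/5086) = 11119*(1/5086) = 11119/5086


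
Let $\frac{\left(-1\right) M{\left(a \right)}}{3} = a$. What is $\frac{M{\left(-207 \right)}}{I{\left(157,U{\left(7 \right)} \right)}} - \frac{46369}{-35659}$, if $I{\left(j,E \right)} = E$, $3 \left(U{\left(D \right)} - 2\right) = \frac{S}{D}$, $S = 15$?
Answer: $\frac{155890684}{677521} \approx 230.09$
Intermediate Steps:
$U{\left(D \right)} = 2 + \frac{5}{D}$ ($U{\left(D \right)} = 2 + \frac{15 \frac{1}{D}}{3} = 2 + \frac{5}{D}$)
$M{\left(a \right)} = - 3 a$
$\frac{M{\left(-207 \right)}}{I{\left(157,U{\left(7 \right)} \right)}} - \frac{46369}{-35659} = \frac{\left(-3\right) \left(-207\right)}{2 + \frac{5}{7}} - \frac{46369}{-35659} = \frac{621}{2 + 5 \cdot \frac{1}{7}} - - \frac{46369}{35659} = \frac{621}{2 + \frac{5}{7}} + \frac{46369}{35659} = \frac{621}{\frac{19}{7}} + \frac{46369}{35659} = 621 \cdot \frac{7}{19} + \frac{46369}{35659} = \frac{4347}{19} + \frac{46369}{35659} = \frac{155890684}{677521}$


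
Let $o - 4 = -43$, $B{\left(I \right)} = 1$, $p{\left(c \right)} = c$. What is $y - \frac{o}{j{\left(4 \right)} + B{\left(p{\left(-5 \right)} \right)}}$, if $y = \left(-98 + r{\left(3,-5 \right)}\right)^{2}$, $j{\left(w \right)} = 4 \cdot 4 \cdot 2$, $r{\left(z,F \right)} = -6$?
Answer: $\frac{118989}{11} \approx 10817.0$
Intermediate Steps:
$j{\left(w \right)} = 32$ ($j{\left(w \right)} = 16 \cdot 2 = 32$)
$o = -39$ ($o = 4 - 43 = -39$)
$y = 10816$ ($y = \left(-98 - 6\right)^{2} = \left(-104\right)^{2} = 10816$)
$y - \frac{o}{j{\left(4 \right)} + B{\left(p{\left(-5 \right)} \right)}} = 10816 - \frac{1}{32 + 1} \left(-39\right) = 10816 - \frac{1}{33} \left(-39\right) = 10816 - - \frac{13}{11} = 10816 + \frac{13}{11} = \frac{118989}{11}$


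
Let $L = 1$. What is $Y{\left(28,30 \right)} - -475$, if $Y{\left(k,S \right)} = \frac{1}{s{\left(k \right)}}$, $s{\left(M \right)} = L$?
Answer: $476$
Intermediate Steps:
$s{\left(M \right)} = 1$
$Y{\left(k,S \right)} = 1$ ($Y{\left(k,S \right)} = 1^{-1} = 1$)
$Y{\left(28,30 \right)} - -475 = 1 - -475 = 1 + 475 = 476$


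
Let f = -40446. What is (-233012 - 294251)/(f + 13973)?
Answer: 527263/26473 ≈ 19.917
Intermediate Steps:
(-233012 - 294251)/(f + 13973) = (-233012 - 294251)/(-40446 + 13973) = -527263/(-26473) = -527263*(-1/26473) = 527263/26473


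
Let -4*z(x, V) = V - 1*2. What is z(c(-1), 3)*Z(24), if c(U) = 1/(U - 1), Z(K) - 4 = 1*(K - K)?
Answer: -1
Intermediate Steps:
Z(K) = 4 (Z(K) = 4 + 1*(K - K) = 4 + 1*0 = 4 + 0 = 4)
c(U) = 1/(-1 + U)
z(x, V) = ½ - V/4 (z(x, V) = -(V - 1*2)/4 = -(V - 2)/4 = -(-2 + V)/4 = ½ - V/4)
z(c(-1), 3)*Z(24) = (½ - ¼*3)*4 = (½ - ¾)*4 = -¼*4 = -1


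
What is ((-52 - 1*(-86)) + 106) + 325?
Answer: 465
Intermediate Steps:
((-52 - 1*(-86)) + 106) + 325 = ((-52 + 86) + 106) + 325 = (34 + 106) + 325 = 140 + 325 = 465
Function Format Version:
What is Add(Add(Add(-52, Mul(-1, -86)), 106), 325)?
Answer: 465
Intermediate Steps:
Add(Add(Add(-52, Mul(-1, -86)), 106), 325) = Add(Add(Add(-52, 86), 106), 325) = Add(Add(34, 106), 325) = Add(140, 325) = 465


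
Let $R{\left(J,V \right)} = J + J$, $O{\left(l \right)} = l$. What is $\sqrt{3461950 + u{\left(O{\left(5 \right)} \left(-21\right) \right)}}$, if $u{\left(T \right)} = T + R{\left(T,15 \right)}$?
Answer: $\sqrt{3461635} \approx 1860.5$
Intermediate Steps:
$R{\left(J,V \right)} = 2 J$
$u{\left(T \right)} = 3 T$ ($u{\left(T \right)} = T + 2 T = 3 T$)
$\sqrt{3461950 + u{\left(O{\left(5 \right)} \left(-21\right) \right)}} = \sqrt{3461950 + 3 \cdot 5 \left(-21\right)} = \sqrt{3461950 + 3 \left(-105\right)} = \sqrt{3461950 - 315} = \sqrt{3461635}$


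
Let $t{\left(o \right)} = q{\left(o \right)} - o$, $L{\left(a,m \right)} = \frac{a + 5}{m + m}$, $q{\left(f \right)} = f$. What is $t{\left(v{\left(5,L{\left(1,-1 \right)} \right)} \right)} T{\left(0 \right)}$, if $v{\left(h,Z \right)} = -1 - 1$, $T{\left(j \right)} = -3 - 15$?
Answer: $0$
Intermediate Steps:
$T{\left(j \right)} = -18$ ($T{\left(j \right)} = -3 - 15 = -18$)
$L{\left(a,m \right)} = \frac{5 + a}{2 m}$
$v{\left(h,Z \right)} = -2$
$t{\left(o \right)} = 0$ ($t{\left(o \right)} = o - o = 0$)
$t{\left(v{\left(5,L{\left(1,-1 \right)} \right)} \right)} T{\left(0 \right)} = 0 \left(-18\right) = 0$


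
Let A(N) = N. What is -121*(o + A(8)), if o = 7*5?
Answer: -5203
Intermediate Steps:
o = 35
-121*(o + A(8)) = -121*(35 + 8) = -121*43 = -5203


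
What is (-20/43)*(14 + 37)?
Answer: -1020/43 ≈ -23.721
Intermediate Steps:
(-20/43)*(14 + 37) = -20*1/43*51 = -20/43*51 = -1020/43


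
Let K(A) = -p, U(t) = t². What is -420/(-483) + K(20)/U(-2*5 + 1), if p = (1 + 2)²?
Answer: 157/207 ≈ 0.75845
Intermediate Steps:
p = 9 (p = 3² = 9)
K(A) = -9 (K(A) = -1*9 = -9)
-420/(-483) + K(20)/U(-2*5 + 1) = -420/(-483) - 9/(-2*5 + 1)² = -420*(-1/483) - 9/(-10 + 1)² = 20/23 - 9/((-9)²) = 20/23 - 9/81 = 20/23 - 9*1/81 = 20/23 - ⅑ = 157/207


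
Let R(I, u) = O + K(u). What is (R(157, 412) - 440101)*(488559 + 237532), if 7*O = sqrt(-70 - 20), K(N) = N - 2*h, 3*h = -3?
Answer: -319252773517 + 2178273*I*sqrt(10)/7 ≈ -3.1925e+11 + 9.8404e+5*I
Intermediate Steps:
h = -1 (h = (1/3)*(-3) = -1)
K(N) = 2 + N (K(N) = N - 2*(-1) = N + 2 = 2 + N)
O = 3*I*sqrt(10)/7 (O = sqrt(-70 - 20)/7 = sqrt(-90)/7 = (3*I*sqrt(10))/7 = 3*I*sqrt(10)/7 ≈ 1.3553*I)
R(I, u) = 2 + u + 3*I*sqrt(10)/7 (R(I, u) = 3*I*sqrt(10)/7 + (2 + u) = 2 + u + 3*I*sqrt(10)/7)
(R(157, 412) - 440101)*(488559 + 237532) = ((2 + 412 + 3*I*sqrt(10)/7) - 440101)*(488559 + 237532) = ((414 + 3*I*sqrt(10)/7) - 440101)*726091 = (-439687 + 3*I*sqrt(10)/7)*726091 = -319252773517 + 2178273*I*sqrt(10)/7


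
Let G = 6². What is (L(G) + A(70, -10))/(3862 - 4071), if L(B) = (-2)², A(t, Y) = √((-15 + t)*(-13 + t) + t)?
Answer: -4/209 - √3205/209 ≈ -0.29001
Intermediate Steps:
A(t, Y) = √(t + (-15 + t)*(-13 + t))
G = 36
L(B) = 4
(L(G) + A(70, -10))/(3862 - 4071) = (4 + √(195 + 70² - 27*70))/(3862 - 4071) = (4 + √(195 + 4900 - 1890))/(-209) = (4 + √3205)*(-1/209) = -4/209 - √3205/209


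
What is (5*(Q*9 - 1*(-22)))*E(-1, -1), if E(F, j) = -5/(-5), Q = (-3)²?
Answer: 515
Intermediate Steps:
Q = 9
E(F, j) = 1 (E(F, j) = -5*(-⅕) = 1)
(5*(Q*9 - 1*(-22)))*E(-1, -1) = (5*(9*9 - 1*(-22)))*1 = (5*(81 + 22))*1 = (5*103)*1 = 515*1 = 515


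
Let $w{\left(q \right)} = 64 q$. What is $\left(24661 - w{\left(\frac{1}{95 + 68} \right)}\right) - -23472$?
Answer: $\frac{7845615}{163} \approx 48133.0$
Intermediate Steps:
$\left(24661 - w{\left(\frac{1}{95 + 68} \right)}\right) - -23472 = \left(24661 - \frac{64}{95 + 68}\right) - -23472 = \left(24661 - \frac{64}{163}\right) + 23472 = \frac{4019679}{163} + 23472 = \frac{7845615}{163}$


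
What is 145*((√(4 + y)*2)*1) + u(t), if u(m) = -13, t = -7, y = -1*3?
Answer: 277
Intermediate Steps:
y = -3
145*((√(4 + y)*2)*1) + u(t) = 145*((√(4 - 3)*2)*1) - 13 = 145*((√1*2)*1) - 13 = 145*((1*2)*1) - 13 = 145*(2*1) - 13 = 145*2 - 13 = 290 - 13 = 277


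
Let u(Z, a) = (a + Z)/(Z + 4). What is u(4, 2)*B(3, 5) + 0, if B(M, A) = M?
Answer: 9/4 ≈ 2.2500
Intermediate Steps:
u(Z, a) = (Z + a)/(4 + Z)
u(4, 2)*B(3, 5) + 0 = ((4 + 2)/(4 + 4))*3 + 0 = (6/8)*3 + 0 = ((⅛)*6)*3 + 0 = (¾)*3 + 0 = 9/4 + 0 = 9/4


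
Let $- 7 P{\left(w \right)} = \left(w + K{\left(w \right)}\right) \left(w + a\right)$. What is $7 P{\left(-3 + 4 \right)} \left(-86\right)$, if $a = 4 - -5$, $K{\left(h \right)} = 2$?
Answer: $2580$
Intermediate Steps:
$a = 9$ ($a = 4 + 5 = 9$)
$P{\left(w \right)} = - \frac{\left(2 + w\right) \left(9 + w\right)}{7}$ ($P{\left(w \right)} = - \frac{\left(w + 2\right) \left(w + 9\right)}{7} = - \frac{\left(2 + w\right) \left(9 + w\right)}{7}$)
$7 P{\left(-3 + 4 \right)} \left(-86\right) = 7 \left(- \frac{18}{7} - \frac{11 \left(-3 + 4\right)}{7} - \frac{\left(-3 + 4\right)^{2}}{7}\right) \left(-86\right) = 7 \left(- \frac{18}{7} - \frac{11}{7} - \frac{1^{2}}{7}\right) \left(-86\right) = 7 \left(- \frac{18}{7} - \frac{11}{7} - \frac{1}{7}\right) \left(-86\right) = 7 \left(- \frac{30}{7}\right) \left(-86\right) = \left(-30\right) \left(-86\right) = 2580$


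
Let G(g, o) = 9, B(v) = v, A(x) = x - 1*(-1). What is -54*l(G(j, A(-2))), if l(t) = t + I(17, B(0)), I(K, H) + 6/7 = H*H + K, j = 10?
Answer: -9504/7 ≈ -1357.7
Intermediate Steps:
A(x) = 1 + x (A(x) = x + 1 = 1 + x)
I(K, H) = -6/7 + K + H**2 (I(K, H) = -6/7 + (H*H + K) = -6/7 + (H**2 + K) = -6/7 + (K + H**2) = -6/7 + K + H**2)
l(t) = 113/7 + t (l(t) = t + (-6/7 + 17 + 0**2) = t + (-6/7 + 17 + 0) = t + 113/7 = 113/7 + t)
-54*l(G(j, A(-2))) = -54*(113/7 + 9) = -54*176/7 = -9504/7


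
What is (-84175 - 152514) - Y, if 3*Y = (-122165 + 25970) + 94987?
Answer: -708859/3 ≈ -2.3629e+5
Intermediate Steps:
Y = -1208/3 (Y = ((-122165 + 25970) + 94987)/3 = (-96195 + 94987)/3 = (1/3)*(-1208) = -1208/3 ≈ -402.67)
(-84175 - 152514) - Y = (-84175 - 152514) - 1*(-1208/3) = -236689 + 1208/3 = -708859/3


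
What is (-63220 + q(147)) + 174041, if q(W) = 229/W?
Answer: 16290916/147 ≈ 1.1082e+5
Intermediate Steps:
(-63220 + q(147)) + 174041 = (-63220 + 229/147) + 174041 = -9293111/147 + 174041 = 16290916/147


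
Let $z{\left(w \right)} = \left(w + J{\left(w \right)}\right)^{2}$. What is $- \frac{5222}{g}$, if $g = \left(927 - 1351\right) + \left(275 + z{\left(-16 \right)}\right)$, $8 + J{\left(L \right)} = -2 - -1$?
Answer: $- \frac{373}{34} \approx -10.971$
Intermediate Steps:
$J{\left(L \right)} = -9$ ($J{\left(L \right)} = -8 - 1 = -9$)
$z{\left(w \right)} = \left(-9 + w\right)^{2}$ ($z{\left(w \right)} = \left(w - 9\right)^{2} = \left(-9 + w\right)^{2}$)
$g = 476$ ($g = \left(927 - 1351\right) + \left(275 + \left(-9 - 16\right)^{2}\right) = -424 + \left(275 + \left(-25\right)^{2}\right) = -424 + \left(275 + 625\right) = -424 + 900 = 476$)
$- \frac{5222}{g} = - \frac{5222}{476} = \left(-5222\right) \frac{1}{476} = - \frac{373}{34}$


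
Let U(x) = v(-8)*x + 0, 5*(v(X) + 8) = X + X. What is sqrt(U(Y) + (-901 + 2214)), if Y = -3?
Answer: sqrt(33665)/5 ≈ 36.696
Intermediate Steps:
v(X) = -8 + 2*X/5 (v(X) = -8 + (X + X)/5 = -8 + (2*X)/5 = -8 + 2*X/5)
U(x) = -56*x/5 (U(x) = (-8 + (2/5)*(-8))*x + 0 = (-8 - 16/5)*x + 0 = -56*x/5 + 0 = -56*x/5)
sqrt(U(Y) + (-901 + 2214)) = sqrt(-56/5*(-3) + (-901 + 2214)) = sqrt(168/5 + 1313) = sqrt(6733/5) = sqrt(33665)/5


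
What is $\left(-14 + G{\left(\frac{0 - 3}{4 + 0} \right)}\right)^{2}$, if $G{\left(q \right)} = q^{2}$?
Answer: $\frac{46225}{256} \approx 180.57$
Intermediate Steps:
$\left(-14 + G{\left(\frac{0 - 3}{4 + 0} \right)}\right)^{2} = \left(-14 + \left(\frac{0 - 3}{4 + 0}\right)^{2}\right)^{2} = \left(-14 + \left(- \frac{3}{4}\right)^{2}\right)^{2} = \left(-14 + \frac{9}{16}\right)^{2} = \left(- \frac{215}{16}\right)^{2} = \frac{46225}{256}$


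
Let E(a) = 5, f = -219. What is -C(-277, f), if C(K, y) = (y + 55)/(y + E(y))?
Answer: -82/107 ≈ -0.76636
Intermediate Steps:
C(K, y) = (55 + y)/(5 + y) (C(K, y) = (y + 55)/(y + 5) = (55 + y)/(5 + y))
-C(-277, f) = -(55 - 219)/(5 - 219) = -(-164)/(-214) = -(-1)*(-164)/214 = -1*82/107 = -82/107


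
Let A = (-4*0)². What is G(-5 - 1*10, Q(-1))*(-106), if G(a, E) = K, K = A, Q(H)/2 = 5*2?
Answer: 0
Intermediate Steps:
Q(H) = 20 (Q(H) = 2*(5*2) = 2*10 = 20)
A = 0 (A = 0² = 0)
K = 0
G(a, E) = 0
G(-5 - 1*10, Q(-1))*(-106) = 0*(-106) = 0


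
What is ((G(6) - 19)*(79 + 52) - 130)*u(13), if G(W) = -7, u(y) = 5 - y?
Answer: 28288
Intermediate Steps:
((G(6) - 19)*(79 + 52) - 130)*u(13) = ((-7 - 19)*(79 + 52) - 130)*(5 - 1*13) = (-26*131 - 130)*(5 - 13) = (-3406 - 130)*(-8) = -3536*(-8) = 28288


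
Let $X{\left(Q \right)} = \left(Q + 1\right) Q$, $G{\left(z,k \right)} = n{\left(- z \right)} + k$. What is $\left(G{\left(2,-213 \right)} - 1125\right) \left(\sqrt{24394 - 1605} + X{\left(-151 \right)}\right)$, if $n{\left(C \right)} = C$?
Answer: $-30351000 - 1340 \sqrt{22789} \approx -3.0553 \cdot 10^{7}$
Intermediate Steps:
$G{\left(z,k \right)} = k - z$ ($G{\left(z,k \right)} = - z + k = k - z$)
$X{\left(Q \right)} = Q \left(1 + Q\right)$ ($X{\left(Q \right)} = \left(1 + Q\right) Q = Q \left(1 + Q\right)$)
$\left(G{\left(2,-213 \right)} - 1125\right) \left(\sqrt{24394 - 1605} + X{\left(-151 \right)}\right) = \left(\left(-213 - 2\right) - 1125\right) \left(\sqrt{24394 - 1605} - 151 \left(1 - 151\right)\right) = \left(\left(-213 - 2\right) - 1125\right) \left(\sqrt{22789} - -22650\right) = \left(-215 - 1125\right) \left(\sqrt{22789} + 22650\right) = - 1340 \left(22650 + \sqrt{22789}\right) = -30351000 - 1340 \sqrt{22789}$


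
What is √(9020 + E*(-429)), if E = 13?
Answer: √3443 ≈ 58.677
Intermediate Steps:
√(9020 + E*(-429)) = √(9020 + 13*(-429)) = √(9020 - 5577) = √3443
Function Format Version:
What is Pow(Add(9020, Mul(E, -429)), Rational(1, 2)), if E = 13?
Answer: Pow(3443, Rational(1, 2)) ≈ 58.677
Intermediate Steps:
Pow(Add(9020, Mul(E, -429)), Rational(1, 2)) = Pow(Add(9020, Mul(13, -429)), Rational(1, 2)) = Pow(Add(9020, -5577), Rational(1, 2)) = Pow(3443, Rational(1, 2))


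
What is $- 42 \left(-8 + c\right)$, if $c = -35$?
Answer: $1806$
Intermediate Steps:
$- 42 \left(-8 + c\right) = - 42 \left(-8 - 35\right) = \left(-42\right) \left(-43\right) = 1806$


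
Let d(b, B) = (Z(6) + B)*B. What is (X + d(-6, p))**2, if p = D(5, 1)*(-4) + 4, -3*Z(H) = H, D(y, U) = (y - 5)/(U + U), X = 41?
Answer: 2401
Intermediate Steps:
D(y, U) = (-5 + y)/(2*U) (D(y, U) = (-5 + y)/((2*U)) = (-5 + y)*(1/(2*U)) = (-5 + y)/(2*U))
Z(H) = -H/3
p = 4 (p = ((1/2)*(-5 + 5)/1)*(-4) + 4 = ((1/2)*1*0)*(-4) + 4 = 0*(-4) + 4 = 0 + 4 = 4)
d(b, B) = B*(-2 + B) (d(b, B) = (-1/3*6 + B)*B = (-2 + B)*B = B*(-2 + B))
(X + d(-6, p))**2 = (41 + 4*(-2 + 4))**2 = (41 + 4*2)**2 = (41 + 8)**2 = 49**2 = 2401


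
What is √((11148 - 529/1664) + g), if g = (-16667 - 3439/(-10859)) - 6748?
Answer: 3*I*√6953480401968282/2258672 ≈ 110.76*I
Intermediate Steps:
g = -254260046/10859 (g = (-16667 - 3439*(-1/10859)) - 6748 = (-16667 + 3439/10859) - 6748 = -180983514/10859 - 6748 = -254260046/10859 ≈ -23415.)
√((11148 - 529/1664) + g) = √((11148 - 529/1664) - 254260046/10859) = √(18549743/1664 - 254260046/10859) = √(-221657057307/18069376) = 3*I*√6953480401968282/2258672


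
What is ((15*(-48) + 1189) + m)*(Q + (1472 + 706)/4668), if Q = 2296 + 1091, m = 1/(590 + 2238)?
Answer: 3495482978517/2200184 ≈ 1.5887e+6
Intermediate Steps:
m = 1/2828 ≈ 0.00035361
Q = 3387
((15*(-48) + 1189) + m)*(Q + (1472 + 706)/4668) = ((15*(-48) + 1189) + 1/2828)*(3387 + (1472 + 706)/4668) = ((-720 + 1189) + 1/2828)*(3387 + 2178*(1/4668)) = (469 + 1/2828)*(3387 + 363/778) = (1326333/2828)*(2635449/778) = 3495482978517/2200184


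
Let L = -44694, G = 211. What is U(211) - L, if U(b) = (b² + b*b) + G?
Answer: 133947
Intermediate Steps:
U(b) = 211 + 2*b² (U(b) = (b² + b*b) + 211 = (b² + b²) + 211 = 2*b² + 211 = 211 + 2*b²)
U(211) - L = (211 + 2*211²) - 1*(-44694) = (211 + 2*44521) + 44694 = (211 + 89042) + 44694 = 89253 + 44694 = 133947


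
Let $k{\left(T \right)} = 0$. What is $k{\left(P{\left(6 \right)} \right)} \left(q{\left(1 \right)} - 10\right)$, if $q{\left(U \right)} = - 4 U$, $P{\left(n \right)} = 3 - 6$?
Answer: $0$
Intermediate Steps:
$P{\left(n \right)} = -3$ ($P{\left(n \right)} = 3 - 6 = -3$)
$k{\left(P{\left(6 \right)} \right)} \left(q{\left(1 \right)} - 10\right) = 0 \left(\left(-4\right) 1 - 10\right) = 0 \left(-4 - 10\right) = 0 \left(-14\right) = 0$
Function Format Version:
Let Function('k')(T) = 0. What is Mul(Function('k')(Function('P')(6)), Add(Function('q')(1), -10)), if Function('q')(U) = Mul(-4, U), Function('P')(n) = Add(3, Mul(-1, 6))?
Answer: 0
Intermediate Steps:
Function('P')(n) = -3 (Function('P')(n) = Add(3, -6) = -3)
Mul(Function('k')(Function('P')(6)), Add(Function('q')(1), -10)) = Mul(0, Add(Mul(-4, 1), -10)) = Mul(0, Add(-4, -10)) = Mul(0, -14) = 0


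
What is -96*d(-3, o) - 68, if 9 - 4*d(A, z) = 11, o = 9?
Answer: -20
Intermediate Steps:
d(A, z) = -1/2 (d(A, z) = 9/4 - 1/4*11 = 9/4 - 11/4 = -1/2)
-96*d(-3, o) - 68 = -96*(-1/2) - 68 = 48 - 68 = -20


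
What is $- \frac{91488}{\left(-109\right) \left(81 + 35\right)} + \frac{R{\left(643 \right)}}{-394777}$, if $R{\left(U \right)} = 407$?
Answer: $\frac{311312173}{43030693} \approx 7.2346$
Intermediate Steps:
$- \frac{91488}{\left(-109\right) \left(81 + 35\right)} + \frac{R{\left(643 \right)}}{-394777} = - \frac{91488}{\left(-109\right) \left(81 + 35\right)} + \frac{407}{-394777} = - \frac{91488}{\left(-109\right) 116} + 407 \left(- \frac{1}{394777}\right) = - \frac{91488}{-12644} - \frac{407}{394777} = \left(-91488\right) \left(- \frac{1}{12644}\right) - \frac{407}{394777} = \frac{22872}{3161} - \frac{407}{394777} = \frac{311312173}{43030693}$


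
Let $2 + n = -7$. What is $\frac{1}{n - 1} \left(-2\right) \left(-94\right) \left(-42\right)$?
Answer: $\frac{3948}{5} \approx 789.6$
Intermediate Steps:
$n = -9$ ($n = -2 - 7 = -9$)
$\frac{1}{n - 1} \left(-2\right) \left(-94\right) \left(-42\right) = \frac{1}{-9 - 1} \left(-2\right) \left(-94\right) \left(-42\right) = \frac{1}{-10} \left(-2\right) \left(-94\right) \left(-42\right) = \left(- \frac{1}{10}\right) \left(-2\right) \left(-94\right) \left(-42\right) = \frac{1}{5} \left(-94\right) \left(-42\right) = \left(- \frac{94}{5}\right) \left(-42\right) = \frac{3948}{5}$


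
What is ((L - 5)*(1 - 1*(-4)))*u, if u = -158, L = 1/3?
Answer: 11060/3 ≈ 3686.7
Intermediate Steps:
L = ⅓ ≈ 0.33333
((L - 5)*(1 - 1*(-4)))*u = ((⅓ - 5)*(1 - 1*(-4)))*(-158) = -14*(1 + 4)/3*(-158) = -14/3*5*(-158) = -70/3*(-158) = 11060/3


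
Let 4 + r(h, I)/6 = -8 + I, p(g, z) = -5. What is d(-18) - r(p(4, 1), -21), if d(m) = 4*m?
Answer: 126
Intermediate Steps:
r(h, I) = -72 + 6*I (r(h, I) = -24 + 6*(-8 + I) = -24 + (-48 + 6*I) = -72 + 6*I)
d(-18) - r(p(4, 1), -21) = 4*(-18) - (-72 + 6*(-21)) = -72 - (-72 - 126) = -72 - 1*(-198) = -72 + 198 = 126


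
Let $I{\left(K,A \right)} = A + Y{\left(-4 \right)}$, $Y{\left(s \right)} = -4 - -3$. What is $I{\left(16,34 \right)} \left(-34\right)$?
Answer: $-1122$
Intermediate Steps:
$Y{\left(s \right)} = -1$ ($Y{\left(s \right)} = -4 + 3 = -1$)
$I{\left(K,A \right)} = -1 + A$ ($I{\left(K,A \right)} = A - 1 = -1 + A$)
$I{\left(16,34 \right)} \left(-34\right) = \left(-1 + 34\right) \left(-34\right) = 33 \left(-34\right) = -1122$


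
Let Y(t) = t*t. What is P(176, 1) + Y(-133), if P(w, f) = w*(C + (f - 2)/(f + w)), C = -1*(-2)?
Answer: 3193081/177 ≈ 18040.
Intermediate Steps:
Y(t) = t²
C = 2
P(w, f) = w*(2 + (-2 + f)/(f + w)) (P(w, f) = w*(2 + (f - 2)/(f + w)) = w*(2 + (-2 + f)/(f + w)))
P(176, 1) + Y(-133) = 176*(-2 + 2*176 + 3*1)/(1 + 176) + (-133)² = 176*(-2 + 352 + 3)/177 + 17689 = 176*(1/177)*353 + 17689 = 62128/177 + 17689 = 3193081/177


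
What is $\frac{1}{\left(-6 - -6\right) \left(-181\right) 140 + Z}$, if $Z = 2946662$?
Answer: $\frac{1}{2946662} \approx 3.3937 \cdot 10^{-7}$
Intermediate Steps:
$\frac{1}{\left(-6 - -6\right) \left(-181\right) 140 + Z} = \frac{1}{\left(-6 - -6\right) \left(-181\right) 140 + 2946662} = \frac{1}{\left(-6 + 6\right) \left(-181\right) 140 + 2946662} = \frac{1}{0 \left(-181\right) 140 + 2946662} = \frac{1}{0 \cdot 140 + 2946662} = \frac{1}{0 + 2946662} = \frac{1}{2946662}$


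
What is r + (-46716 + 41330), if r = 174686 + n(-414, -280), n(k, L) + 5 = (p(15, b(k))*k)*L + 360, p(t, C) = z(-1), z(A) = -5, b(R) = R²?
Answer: -409945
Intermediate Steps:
p(t, C) = -5
n(k, L) = 355 - 5*L*k (n(k, L) = -5 + ((-5*k)*L + 360) = -5 + (-5*L*k + 360) = -5 + (360 - 5*L*k) = 355 - 5*L*k)
r = -404559 (r = 174686 + (355 - 5*(-280)*(-414)) = 174686 + (355 - 579600) = 174686 - 579245 = -404559)
r + (-46716 + 41330) = -404559 + (-46716 + 41330) = -404559 - 5386 = -409945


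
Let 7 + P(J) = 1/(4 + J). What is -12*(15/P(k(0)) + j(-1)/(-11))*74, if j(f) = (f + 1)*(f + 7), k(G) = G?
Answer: 5920/3 ≈ 1973.3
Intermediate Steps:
P(J) = -7 + 1/(4 + J)
j(f) = (1 + f)*(7 + f)
-12*(15/P(k(0)) + j(-1)/(-11))*74 = -12*(15/(((-27 - 7*0)/(4 + 0))) + (7 + (-1)² + 8*(-1))/(-11))*74 = -12*(15/(((-27 + 0)/4)) + (7 + 1 - 8)*(-1/11))*74 = -12*(15/(((¼)*(-27))) + 0*(-1/11))*74 = -12*(15/(-27/4) + 0)*74 = -12*(15*(-4/27) + 0)*74 = -12*(-20/9 + 0)*74 = -12*(-20/9)*74 = (80/3)*74 = 5920/3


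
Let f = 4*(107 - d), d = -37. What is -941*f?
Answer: -542016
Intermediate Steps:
f = 576 (f = 4*(107 - 1*(-37)) = 4*(107 + 37) = 4*144 = 576)
-941*f = -941*576 = -542016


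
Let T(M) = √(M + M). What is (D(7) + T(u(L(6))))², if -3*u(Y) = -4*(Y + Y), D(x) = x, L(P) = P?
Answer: 81 + 56*√2 ≈ 160.20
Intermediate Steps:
u(Y) = 8*Y/3 (u(Y) = -(-4)*(Y + Y)/3 = -(-4)*2*Y/3 = -(-8)*Y/3 = 8*Y/3)
T(M) = √2*√M (T(M) = √(2*M) = √2*√M)
(D(7) + T(u(L(6))))² = (7 + √2*√((8/3)*6))² = (7 + √2*√16)² = (7 + √2*4)² = (7 + 4*√2)²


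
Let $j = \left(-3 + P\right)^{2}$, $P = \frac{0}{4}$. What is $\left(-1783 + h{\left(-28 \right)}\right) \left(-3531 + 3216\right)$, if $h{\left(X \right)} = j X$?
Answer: $641025$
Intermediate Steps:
$P = 0$ ($P = 0 \cdot \frac{1}{4} = 0$)
$j = 9$ ($j = \left(-3 + 0\right)^{2} = \left(-3\right)^{2} = 9$)
$h{\left(X \right)} = 9 X$
$\left(-1783 + h{\left(-28 \right)}\right) \left(-3531 + 3216\right) = \left(-1783 + 9 \left(-28\right)\right) \left(-3531 + 3216\right) = \left(-1783 - 252\right) \left(-315\right) = \left(-2035\right) \left(-315\right) = 641025$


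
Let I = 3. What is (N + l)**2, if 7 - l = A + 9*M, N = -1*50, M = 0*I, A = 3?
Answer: 2116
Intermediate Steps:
M = 0 (M = 0*3 = 0)
N = -50
l = 4 (l = 7 - (3 + 9*0) = 7 - (3 + 0) = 7 - 1*3 = 7 - 3 = 4)
(N + l)**2 = (-50 + 4)**2 = (-46)**2 = 2116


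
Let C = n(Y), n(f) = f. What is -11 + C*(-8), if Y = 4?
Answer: -43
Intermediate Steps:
C = 4
-11 + C*(-8) = -11 + 4*(-8) = -11 - 32 = -43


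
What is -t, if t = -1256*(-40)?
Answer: -50240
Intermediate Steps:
t = 50240
-t = -1*50240 = -50240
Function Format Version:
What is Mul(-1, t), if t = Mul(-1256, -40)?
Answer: -50240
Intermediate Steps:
t = 50240
Mul(-1, t) = Mul(-1, 50240) = -50240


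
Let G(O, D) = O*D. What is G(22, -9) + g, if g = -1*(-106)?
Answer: -92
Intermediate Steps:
G(O, D) = D*O
g = 106
G(22, -9) + g = -9*22 + 106 = -198 + 106 = -92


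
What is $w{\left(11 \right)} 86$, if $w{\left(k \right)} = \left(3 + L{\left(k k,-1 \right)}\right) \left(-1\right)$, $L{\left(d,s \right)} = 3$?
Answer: $-516$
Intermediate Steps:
$w{\left(k \right)} = -6$ ($w{\left(k \right)} = \left(3 + 3\right) \left(-1\right) = 6 \left(-1\right) = -6$)
$w{\left(11 \right)} 86 = \left(-6\right) 86 = -516$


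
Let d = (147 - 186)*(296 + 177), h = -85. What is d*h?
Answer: 1567995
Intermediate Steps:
d = -18447 (d = -39*473 = -18447)
d*h = -18447*(-85) = 1567995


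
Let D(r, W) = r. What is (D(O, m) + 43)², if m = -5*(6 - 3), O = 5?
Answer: 2304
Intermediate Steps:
m = -15 (m = -5*3 = -15)
(D(O, m) + 43)² = (5 + 43)² = 48² = 2304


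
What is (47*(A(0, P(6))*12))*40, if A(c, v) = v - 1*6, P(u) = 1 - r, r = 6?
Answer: -248160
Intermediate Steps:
P(u) = -5 (P(u) = 1 - 1*6 = 1 - 6 = -5)
A(c, v) = -6 + v (A(c, v) = v - 6 = -6 + v)
(47*(A(0, P(6))*12))*40 = (47*((-6 - 5)*12))*40 = (47*(-11*12))*40 = (47*(-132))*40 = -6204*40 = -248160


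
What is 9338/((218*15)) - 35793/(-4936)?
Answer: 81567739/8070360 ≈ 10.107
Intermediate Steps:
9338/((218*15)) - 35793/(-4936) = 9338/3270 - 35793*(-1/4936) = 9338*(1/3270) + 35793/4936 = 4669/1635 + 35793/4936 = 81567739/8070360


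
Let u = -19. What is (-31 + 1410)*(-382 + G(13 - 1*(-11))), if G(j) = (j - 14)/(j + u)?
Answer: -524020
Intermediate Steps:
G(j) = (-14 + j)/(-19 + j) (G(j) = (j - 14)/(j - 19) = (-14 + j)/(-19 + j))
(-31 + 1410)*(-382 + G(13 - 1*(-11))) = (-31 + 1410)*(-382 + (-14 + (13 - 1*(-11)))/(-19 + (13 - 1*(-11)))) = 1379*(-382 + (-14 + (13 + 11))/(-19 + (13 + 11))) = 1379*(-382 + (-14 + 24)/(-19 + 24)) = 1379*(-382 + 10/5) = 1379*(-382 + (1/5)*10) = 1379*(-382 + 2) = 1379*(-380) = -524020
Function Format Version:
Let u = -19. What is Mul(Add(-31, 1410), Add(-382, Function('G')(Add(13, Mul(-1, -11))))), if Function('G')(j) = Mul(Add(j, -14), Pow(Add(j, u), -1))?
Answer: -524020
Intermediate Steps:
Function('G')(j) = Mul(Pow(Add(-19, j), -1), Add(-14, j)) (Function('G')(j) = Mul(Add(j, -14), Pow(Add(j, -19), -1)) = Mul(Add(-14, j), Pow(Add(-19, j), -1)) = Mul(Pow(Add(-19, j), -1), Add(-14, j)))
Mul(Add(-31, 1410), Add(-382, Function('G')(Add(13, Mul(-1, -11))))) = Mul(Add(-31, 1410), Add(-382, Mul(Pow(Add(-19, Add(13, Mul(-1, -11))), -1), Add(-14, Add(13, Mul(-1, -11)))))) = Mul(1379, Add(-382, Mul(Pow(Add(-19, Add(13, 11)), -1), Add(-14, Add(13, 11))))) = Mul(1379, Add(-382, Mul(Pow(Add(-19, 24), -1), Add(-14, 24)))) = Mul(1379, Add(-382, Mul(Pow(5, -1), 10))) = Mul(1379, Add(-382, Mul(Rational(1, 5), 10))) = Mul(1379, Add(-382, 2)) = Mul(1379, -380) = -524020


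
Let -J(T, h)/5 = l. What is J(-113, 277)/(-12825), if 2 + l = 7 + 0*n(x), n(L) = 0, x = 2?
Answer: 1/513 ≈ 0.0019493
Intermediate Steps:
l = 5 (l = -2 + (7 + 0*0) = -2 + (7 + 0) = -2 + 7 = 5)
J(T, h) = -25 (J(T, h) = -5*5 = -25)
J(-113, 277)/(-12825) = -25/(-12825) = -25*(-1/12825) = 1/513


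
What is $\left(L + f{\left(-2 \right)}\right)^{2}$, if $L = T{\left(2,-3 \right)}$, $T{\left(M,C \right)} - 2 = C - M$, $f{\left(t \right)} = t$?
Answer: $25$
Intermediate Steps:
$T{\left(M,C \right)} = 2 + C - M$ ($T{\left(M,C \right)} = 2 + \left(C - M\right) = 2 + C - M$)
$L = -3$ ($L = 2 - 3 - 2 = -3$)
$\left(L + f{\left(-2 \right)}\right)^{2} = \left(-3 - 2\right)^{2} = \left(-5\right)^{2} = 25$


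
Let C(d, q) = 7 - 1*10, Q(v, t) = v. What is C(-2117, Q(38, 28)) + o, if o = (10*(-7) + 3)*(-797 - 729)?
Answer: 102239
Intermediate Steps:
C(d, q) = -3 (C(d, q) = 7 - 10 = -3)
o = 102242 (o = (-70 + 3)*(-1526) = -67*(-1526) = 102242)
C(-2117, Q(38, 28)) + o = -3 + 102242 = 102239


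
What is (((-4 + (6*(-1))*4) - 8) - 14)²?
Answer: 2500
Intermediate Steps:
(((-4 + (6*(-1))*4) - 8) - 14)² = (((-4 - 6*4) - 8) - 14)² = (((-4 - 24) - 8) - 14)² = ((-28 - 8) - 14)² = (-36 - 14)² = (-50)² = 2500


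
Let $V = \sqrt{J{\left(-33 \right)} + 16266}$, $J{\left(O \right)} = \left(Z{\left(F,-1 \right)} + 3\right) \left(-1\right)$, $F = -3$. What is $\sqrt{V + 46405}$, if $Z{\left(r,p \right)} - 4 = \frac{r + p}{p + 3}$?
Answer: $\sqrt{46405 + \sqrt{16261}} \approx 215.71$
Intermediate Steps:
$Z{\left(r,p \right)} = 4 + \frac{p + r}{3 + p}$ ($Z{\left(r,p \right)} = 4 + \frac{r + p}{p + 3} = 4 + \frac{p + r}{3 + p}$)
$J{\left(O \right)} = -5$ ($J{\left(O \right)} = \left(\frac{12 - 3 + 5 \left(-1\right)}{3 - 1} + 3\right) \left(-1\right) = \left(\frac{12 - 3 - 5}{2} + 3\right) \left(-1\right) = \left(\frac{1}{2} \cdot 4 + 3\right) \left(-1\right) = \left(2 + 3\right) \left(-1\right) = 5 \left(-1\right) = -5$)
$V = \sqrt{16261}$ ($V = \sqrt{-5 + 16266} = \sqrt{16261} \approx 127.52$)
$\sqrt{V + 46405} = \sqrt{\sqrt{16261} + 46405} = \sqrt{46405 + \sqrt{16261}}$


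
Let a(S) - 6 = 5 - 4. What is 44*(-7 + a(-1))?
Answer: 0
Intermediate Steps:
a(S) = 7 (a(S) = 6 + (5 - 4) = 6 + 1 = 7)
44*(-7 + a(-1)) = 44*(-7 + 7) = 44*0 = 0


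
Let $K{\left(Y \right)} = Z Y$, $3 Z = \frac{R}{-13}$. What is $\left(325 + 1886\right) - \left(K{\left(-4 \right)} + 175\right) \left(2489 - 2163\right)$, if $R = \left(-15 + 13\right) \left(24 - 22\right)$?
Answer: $- \frac{2133505}{39} \approx -54705.0$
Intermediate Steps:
$R = -4$ ($R = \left(-2\right) 2 = -4$)
$Z = \frac{4}{39}$ ($Z = \frac{\left(-4\right) \frac{1}{-13}}{3} = \frac{\left(-4\right) \left(- \frac{1}{13}\right)}{3} = \frac{1}{3} \cdot \frac{4}{13} = \frac{4}{39} \approx 0.10256$)
$K{\left(Y \right)} = \frac{4 Y}{39}$
$\left(325 + 1886\right) - \left(K{\left(-4 \right)} + 175\right) \left(2489 - 2163\right) = \left(325 + 1886\right) - \left(\frac{4}{39} \left(-4\right) + 175\right) \left(2489 - 2163\right) = 2211 - \left(- \frac{16}{39} + 175\right) 326 = 2211 - \frac{6809}{39} \cdot 326 = 2211 - \frac{2219734}{39} = - \frac{2133505}{39}$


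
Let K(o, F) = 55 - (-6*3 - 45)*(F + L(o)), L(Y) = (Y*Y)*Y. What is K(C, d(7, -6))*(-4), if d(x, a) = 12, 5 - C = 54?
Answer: 29644304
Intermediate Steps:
C = -49 (C = 5 - 1*54 = 5 - 54 = -49)
L(Y) = Y**3 (L(Y) = Y**2*Y = Y**3)
K(o, F) = 55 + 63*F + 63*o**3 (K(o, F) = 55 - (-6*3 - 45)*(F + o**3) = 55 - (-18 - 45)*(F + o**3) = 55 - (-63)*(F + o**3) = 55 - (-63*F - 63*o**3) = 55 + (63*F + 63*o**3) = 55 + 63*F + 63*o**3)
K(C, d(7, -6))*(-4) = (55 + 63*12 + 63*(-49)**3)*(-4) = (55 + 756 + 63*(-117649))*(-4) = (55 + 756 - 7411887)*(-4) = -7411076*(-4) = 29644304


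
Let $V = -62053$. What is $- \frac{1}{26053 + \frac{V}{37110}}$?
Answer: $- \frac{37110}{966764777} \approx -3.8386 \cdot 10^{-5}$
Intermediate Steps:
$- \frac{1}{26053 + \frac{V}{37110}} = - \frac{1}{26053 - \frac{62053}{37110}} = - \frac{1}{\frac{966764777}{37110}} = \left(-1\right) \frac{37110}{966764777} = - \frac{37110}{966764777}$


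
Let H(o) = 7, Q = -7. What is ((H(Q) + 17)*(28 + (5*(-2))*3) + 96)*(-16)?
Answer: -768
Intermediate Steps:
((H(Q) + 17)*(28 + (5*(-2))*3) + 96)*(-16) = ((7 + 17)*(28 + (5*(-2))*3) + 96)*(-16) = (24*(28 - 10*3) + 96)*(-16) = (24*(28 - 30) + 96)*(-16) = (24*(-2) + 96)*(-16) = (-48 + 96)*(-16) = 48*(-16) = -768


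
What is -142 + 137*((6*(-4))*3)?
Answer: -10006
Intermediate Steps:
-142 + 137*((6*(-4))*3) = -142 + 137*(-24*3) = -142 + 137*(-72) = -142 - 9864 = -10006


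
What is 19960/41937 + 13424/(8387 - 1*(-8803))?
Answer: 151012448/120149505 ≈ 1.2569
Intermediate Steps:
19960/41937 + 13424/(8387 - 1*(-8803)) = 19960*(1/41937) + 13424/(8387 + 8803) = 19960/41937 + 13424/17190 = 19960/41937 + 13424*(1/17190) = 19960/41937 + 6712/8595 = 151012448/120149505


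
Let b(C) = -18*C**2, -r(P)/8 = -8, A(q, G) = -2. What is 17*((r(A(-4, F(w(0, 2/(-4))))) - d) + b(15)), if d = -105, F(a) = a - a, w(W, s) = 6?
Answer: -65977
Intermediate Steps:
F(a) = 0
r(P) = 64 (r(P) = -8*(-8) = 64)
17*((r(A(-4, F(w(0, 2/(-4))))) - d) + b(15)) = 17*((64 - 1*(-105)) - 18*15**2) = 17*((64 + 105) - 18*225) = 17*(169 - 4050) = 17*(-3881) = -65977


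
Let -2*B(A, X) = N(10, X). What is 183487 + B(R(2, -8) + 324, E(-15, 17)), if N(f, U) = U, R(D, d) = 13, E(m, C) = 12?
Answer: 183481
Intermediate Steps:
B(A, X) = -X/2
183487 + B(R(2, -8) + 324, E(-15, 17)) = 183487 - 1/2*12 = 183487 - 6 = 183481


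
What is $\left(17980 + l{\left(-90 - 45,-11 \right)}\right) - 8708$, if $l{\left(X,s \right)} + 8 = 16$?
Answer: $9280$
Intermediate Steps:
$l{\left(X,s \right)} = 8$ ($l{\left(X,s \right)} = -8 + 16 = 8$)
$\left(17980 + l{\left(-90 - 45,-11 \right)}\right) - 8708 = \left(17980 + 8\right) - 8708 = 17988 - 8708 = 9280$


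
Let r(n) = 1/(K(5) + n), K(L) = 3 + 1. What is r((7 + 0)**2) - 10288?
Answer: -545263/53 ≈ -10288.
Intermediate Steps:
K(L) = 4
r(n) = 1/(4 + n)
r((7 + 0)**2) - 10288 = 1/(4 + (7 + 0)**2) - 10288 = 1/(4 + 7**2) - 10288 = 1/(4 + 49) - 10288 = 1/53 - 10288 = -545263/53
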